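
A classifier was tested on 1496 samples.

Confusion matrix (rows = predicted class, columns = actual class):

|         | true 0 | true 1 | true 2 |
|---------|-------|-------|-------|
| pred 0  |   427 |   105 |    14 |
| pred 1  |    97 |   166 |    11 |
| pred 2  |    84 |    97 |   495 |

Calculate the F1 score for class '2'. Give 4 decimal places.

0.8278

One-vs-rest for '2': TP = diagonal; FP = other classes predicted '2'; FN = '2' predicted as other.
F1 score = 2·TP/(2·TP+FP+FN).
2: TP=495, FP=84+97=181, FN=14+11=25 → 990/1196 = 0.82776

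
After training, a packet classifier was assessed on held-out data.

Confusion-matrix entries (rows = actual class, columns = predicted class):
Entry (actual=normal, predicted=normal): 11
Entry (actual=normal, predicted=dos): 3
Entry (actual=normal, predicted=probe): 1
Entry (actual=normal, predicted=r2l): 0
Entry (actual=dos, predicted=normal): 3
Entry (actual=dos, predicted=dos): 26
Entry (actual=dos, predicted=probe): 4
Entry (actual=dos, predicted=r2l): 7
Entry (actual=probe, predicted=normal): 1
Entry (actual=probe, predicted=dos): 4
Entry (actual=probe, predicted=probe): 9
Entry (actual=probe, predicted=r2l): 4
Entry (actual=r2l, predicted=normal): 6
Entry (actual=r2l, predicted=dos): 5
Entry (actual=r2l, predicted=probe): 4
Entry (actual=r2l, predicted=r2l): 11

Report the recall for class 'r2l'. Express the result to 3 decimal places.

0.423

Take TP from the diagonal, FP from the rest of the 'r2l' prediction marginal, FN from the rest of the 'r2l' actual marginal.
recall = TP/(TP+FN).
r2l: TP=11, FN=6+5+4=15 → 11/26 = 0.4231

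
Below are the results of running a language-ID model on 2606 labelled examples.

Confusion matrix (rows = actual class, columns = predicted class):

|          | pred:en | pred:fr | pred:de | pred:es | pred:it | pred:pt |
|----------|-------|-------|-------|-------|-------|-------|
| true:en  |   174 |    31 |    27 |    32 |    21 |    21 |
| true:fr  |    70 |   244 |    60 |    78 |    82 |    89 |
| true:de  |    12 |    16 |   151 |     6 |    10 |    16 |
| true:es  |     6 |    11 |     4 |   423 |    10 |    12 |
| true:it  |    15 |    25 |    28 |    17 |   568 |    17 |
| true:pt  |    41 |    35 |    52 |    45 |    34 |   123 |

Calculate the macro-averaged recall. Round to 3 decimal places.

0.634

Per-class recall (TP/(TP+FN)):
  en: TP=174, FN=31+27+32+21+21=132 → 174/306 = 0.5686
  fr: TP=244, FN=70+60+78+82+89=379 → 244/623 = 0.3917
  de: TP=151, FN=12+16+6+10+16=60 → 151/211 = 0.7156
  es: TP=423, FN=6+11+4+10+12=43 → 423/466 = 0.9077
  it: TP=568, FN=15+25+28+17+17=102 → 568/670 = 0.8478
  pt: TP=123, FN=41+35+52+45+34=207 → 123/330 = 0.3727
Macro-recall = mean = (0.5686 + 0.3917 + 0.7156 + 0.9077 + 0.8478 + 0.3727) / 6 = 0.634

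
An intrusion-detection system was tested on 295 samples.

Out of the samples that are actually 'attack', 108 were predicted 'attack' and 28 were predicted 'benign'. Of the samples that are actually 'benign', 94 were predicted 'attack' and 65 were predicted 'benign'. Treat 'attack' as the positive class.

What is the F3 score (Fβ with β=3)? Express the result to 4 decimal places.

Fβ = (1+β²)·TP / ((1+β²)·TP + β²·FN + FP), with β²=9
= 10·108 / (10·108 + 9·28 + 94) = 0.7574

0.7574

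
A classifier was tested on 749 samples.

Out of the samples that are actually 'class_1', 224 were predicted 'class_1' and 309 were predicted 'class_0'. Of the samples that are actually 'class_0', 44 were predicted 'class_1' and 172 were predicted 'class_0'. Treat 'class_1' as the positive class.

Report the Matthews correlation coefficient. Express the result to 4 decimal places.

MCC = (TP·TN − FP·FN) / √((TP+FP)(TP+FN)(TN+FP)(TN+FN))
Numerator = 224·172 − 44·309 = 24932
Denominator = √(268·533·216·481) = √14840920224 = 121823.3156
MCC = 24932 / 121823.3156 = 0.2047

0.2047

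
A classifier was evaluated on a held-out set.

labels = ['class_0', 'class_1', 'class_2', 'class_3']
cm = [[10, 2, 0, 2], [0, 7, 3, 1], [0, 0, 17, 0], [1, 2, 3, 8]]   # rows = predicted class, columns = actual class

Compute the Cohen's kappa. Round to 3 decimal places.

Observed agreement pₒ = trace/N = 42/56 = 0.7500
Expected agreement pₑ = Σ (rowᵢ·colᵢ)/N² = (11·14 + 11·11 + 23·17 + 11·14)/56² = 0.2615
κ = (pₒ − pₑ)/(1 − pₑ) = (0.7500 − 0.2615)/(1 − 0.2615) = 0.661

0.661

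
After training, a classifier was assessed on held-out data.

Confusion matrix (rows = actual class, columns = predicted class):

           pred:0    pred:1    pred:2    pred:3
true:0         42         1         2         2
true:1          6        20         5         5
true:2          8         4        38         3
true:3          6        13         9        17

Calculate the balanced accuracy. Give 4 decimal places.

Balanced accuracy = mean of per-class recall.
  0: recall = 42/47 = 0.89362
  1: recall = 20/36 = 0.55556
  2: recall = 38/53 = 0.71698
  3: recall = 17/45 = 0.37778
Mean = (0.89362 + 0.55556 + 0.71698 + 0.37778) / 4 = 0.6360

0.6360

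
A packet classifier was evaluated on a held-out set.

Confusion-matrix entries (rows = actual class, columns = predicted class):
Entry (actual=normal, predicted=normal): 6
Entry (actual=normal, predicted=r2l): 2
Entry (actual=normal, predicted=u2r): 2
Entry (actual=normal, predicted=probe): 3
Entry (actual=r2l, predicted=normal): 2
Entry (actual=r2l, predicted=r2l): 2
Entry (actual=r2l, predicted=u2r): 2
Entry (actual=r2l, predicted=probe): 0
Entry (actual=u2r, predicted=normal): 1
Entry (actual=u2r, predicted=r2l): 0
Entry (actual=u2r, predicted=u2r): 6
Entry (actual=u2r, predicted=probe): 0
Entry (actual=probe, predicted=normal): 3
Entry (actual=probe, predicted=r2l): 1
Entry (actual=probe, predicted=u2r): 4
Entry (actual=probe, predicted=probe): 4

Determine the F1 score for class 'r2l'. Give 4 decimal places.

F1 score = 2·TP/(2·TP+FP+FN).
r2l: TP=2, FP=2+0+1=3, FN=2+2+0=4 → 4/11 = 0.36364

0.3636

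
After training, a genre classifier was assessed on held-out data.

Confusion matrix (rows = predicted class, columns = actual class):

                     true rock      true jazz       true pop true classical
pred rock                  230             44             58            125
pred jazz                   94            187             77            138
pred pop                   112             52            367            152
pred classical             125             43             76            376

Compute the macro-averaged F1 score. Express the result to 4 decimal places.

0.5055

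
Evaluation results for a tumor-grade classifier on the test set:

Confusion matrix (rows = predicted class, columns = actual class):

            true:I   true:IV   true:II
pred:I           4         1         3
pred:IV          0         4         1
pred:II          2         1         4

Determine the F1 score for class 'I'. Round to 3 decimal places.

0.571

Treat 'I' as positive and all other classes as negative.
F1 score = 2·TP/(2·TP+FP+FN).
I: TP=4, FP=1+3=4, FN=0+2=2 → 8/14 = 0.5714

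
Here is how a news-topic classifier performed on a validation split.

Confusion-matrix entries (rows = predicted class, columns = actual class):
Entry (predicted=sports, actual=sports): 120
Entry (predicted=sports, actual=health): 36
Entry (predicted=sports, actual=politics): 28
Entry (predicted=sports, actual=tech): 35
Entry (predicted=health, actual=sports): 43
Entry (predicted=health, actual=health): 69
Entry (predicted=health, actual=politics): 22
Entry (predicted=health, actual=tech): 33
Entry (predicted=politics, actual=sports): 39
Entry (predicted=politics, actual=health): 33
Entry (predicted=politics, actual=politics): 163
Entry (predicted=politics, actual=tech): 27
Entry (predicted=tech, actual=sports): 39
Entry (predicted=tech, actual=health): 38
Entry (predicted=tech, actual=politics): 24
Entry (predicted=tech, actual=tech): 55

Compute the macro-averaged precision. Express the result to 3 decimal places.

0.484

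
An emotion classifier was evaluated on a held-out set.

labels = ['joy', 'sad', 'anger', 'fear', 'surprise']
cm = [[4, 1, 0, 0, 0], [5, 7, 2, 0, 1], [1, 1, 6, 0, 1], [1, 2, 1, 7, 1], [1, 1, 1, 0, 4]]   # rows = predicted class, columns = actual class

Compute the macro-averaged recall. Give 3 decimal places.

Per-class recall (TP/(TP+FN)):
  joy: TP=4, FN=5+1+1+1=8 → 4/12 = 0.3333
  sad: TP=7, FN=1+1+2+1=5 → 7/12 = 0.5833
  anger: TP=6, FN=0+2+1+1=4 → 6/10 = 0.6000
  fear: TP=7, FN=0+0+0+0=0 → 7/7 = 1.0000
  surprise: TP=4, FN=0+1+1+1=3 → 4/7 = 0.5714
Macro-recall = mean = (0.3333 + 0.5833 + 0.6000 + 1.0000 + 0.5714) / 5 = 0.618

0.618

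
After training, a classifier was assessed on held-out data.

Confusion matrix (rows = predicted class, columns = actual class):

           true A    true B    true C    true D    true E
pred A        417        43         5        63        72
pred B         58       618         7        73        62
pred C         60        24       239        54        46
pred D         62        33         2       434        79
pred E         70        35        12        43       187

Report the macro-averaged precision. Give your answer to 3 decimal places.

Per-class precision (TP/(TP+FP)):
  A: TP=417, FP=43+5+63+72=183 → 417/600 = 0.6950
  B: TP=618, FP=58+7+73+62=200 → 618/818 = 0.7555
  C: TP=239, FP=60+24+54+46=184 → 239/423 = 0.5650
  D: TP=434, FP=62+33+2+79=176 → 434/610 = 0.7115
  E: TP=187, FP=70+35+12+43=160 → 187/347 = 0.5389
Macro-precision = mean = (0.6950 + 0.7555 + 0.5650 + 0.7115 + 0.5389) / 5 = 0.653

0.653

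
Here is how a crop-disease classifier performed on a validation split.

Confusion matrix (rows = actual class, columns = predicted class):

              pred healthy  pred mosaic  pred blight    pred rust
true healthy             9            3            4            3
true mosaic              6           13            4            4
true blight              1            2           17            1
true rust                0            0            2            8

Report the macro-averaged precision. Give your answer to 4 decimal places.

0.6036

Per-class precision (TP/(TP+FP)):
  healthy: TP=9, FP=6+1+0=7 → 9/16 = 0.56250
  mosaic: TP=13, FP=3+2+0=5 → 13/18 = 0.72222
  blight: TP=17, FP=4+4+2=10 → 17/27 = 0.62963
  rust: TP=8, FP=3+4+1=8 → 8/16 = 0.50000
Macro-precision = mean = (0.56250 + 0.72222 + 0.62963 + 0.50000) / 4 = 0.6036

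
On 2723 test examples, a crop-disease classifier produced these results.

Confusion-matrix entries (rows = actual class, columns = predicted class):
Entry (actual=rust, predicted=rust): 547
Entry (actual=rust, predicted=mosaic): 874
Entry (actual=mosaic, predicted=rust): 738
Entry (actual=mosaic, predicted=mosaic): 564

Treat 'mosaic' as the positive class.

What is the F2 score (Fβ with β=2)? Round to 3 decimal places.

Fβ = (1+β²)·TP / ((1+β²)·TP + β²·FN + FP), with β²=4
= 5·564 / (5·564 + 4·738 + 874) = 0.424

0.424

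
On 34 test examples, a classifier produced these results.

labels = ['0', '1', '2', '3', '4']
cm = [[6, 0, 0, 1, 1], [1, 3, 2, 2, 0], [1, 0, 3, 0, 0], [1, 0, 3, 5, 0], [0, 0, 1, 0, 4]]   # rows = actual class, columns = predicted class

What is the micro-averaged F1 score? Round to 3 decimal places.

0.618

Micro-averaging pools counts across classes: ΣTP=21, ΣFP=13, ΣFN=13.
Micro-F1 score = 2·TP/(2·TP+FP+FN) on pooled counts = 0.618 (equals overall accuracy in single-label multiclass).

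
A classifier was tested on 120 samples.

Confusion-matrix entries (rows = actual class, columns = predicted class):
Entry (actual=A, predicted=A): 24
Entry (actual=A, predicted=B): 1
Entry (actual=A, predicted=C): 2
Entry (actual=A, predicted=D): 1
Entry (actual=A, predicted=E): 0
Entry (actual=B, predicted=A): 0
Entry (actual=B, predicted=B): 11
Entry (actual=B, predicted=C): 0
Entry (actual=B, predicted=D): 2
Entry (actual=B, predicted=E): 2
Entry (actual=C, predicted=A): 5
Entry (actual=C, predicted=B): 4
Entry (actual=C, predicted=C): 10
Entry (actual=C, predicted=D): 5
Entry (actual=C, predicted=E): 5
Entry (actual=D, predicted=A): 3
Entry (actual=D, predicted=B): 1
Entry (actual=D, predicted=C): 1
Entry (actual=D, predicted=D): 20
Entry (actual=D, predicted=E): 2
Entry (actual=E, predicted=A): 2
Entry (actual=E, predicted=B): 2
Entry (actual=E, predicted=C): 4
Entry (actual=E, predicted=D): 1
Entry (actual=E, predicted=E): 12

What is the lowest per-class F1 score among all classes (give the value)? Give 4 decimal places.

Per-class F1 score (2·TP/(2·TP+FP+FN)):
  A: TP=24, FP=0+5+3+2=10, FN=1+2+1+0=4 → 48/62 = 0.77419
  B: TP=11, FP=1+4+1+2=8, FN=0+0+2+2=4 → 22/34 = 0.64706
  C: TP=10, FP=2+0+1+4=7, FN=5+4+5+5=19 → 20/46 = 0.43478
  D: TP=20, FP=1+2+5+1=9, FN=3+1+1+2=7 → 40/56 = 0.71429
  E: TP=12, FP=0+2+5+2=9, FN=2+2+4+1=9 → 24/42 = 0.57143
Lowest is class 'C' with F1 score = 0.4348.

0.4348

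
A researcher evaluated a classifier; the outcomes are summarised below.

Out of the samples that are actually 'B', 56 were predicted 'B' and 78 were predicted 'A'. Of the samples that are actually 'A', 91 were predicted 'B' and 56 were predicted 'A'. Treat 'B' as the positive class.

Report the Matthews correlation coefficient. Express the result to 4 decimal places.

-0.2011

MCC = (TP·TN − FP·FN) / √((TP+FP)(TP+FN)(TN+FP)(TN+FN))
Numerator = 56·56 − 91·78 = -3962
Denominator = √(147·134·147·134) = √388011204 = 19698.0000
MCC = -3962 / 19698.0000 = -0.2011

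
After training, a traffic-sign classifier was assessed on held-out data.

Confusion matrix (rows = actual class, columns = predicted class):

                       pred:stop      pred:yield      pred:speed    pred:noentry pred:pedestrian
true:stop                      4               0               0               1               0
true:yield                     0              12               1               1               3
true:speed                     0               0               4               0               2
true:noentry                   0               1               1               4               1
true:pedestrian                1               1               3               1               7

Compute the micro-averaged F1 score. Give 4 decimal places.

Micro-averaging pools counts across classes: ΣTP=31, ΣFP=17, ΣFN=17.
Micro-F1 score = 2·TP/(2·TP+FP+FN) on pooled counts = 0.6458 (equals overall accuracy in single-label multiclass).

0.6458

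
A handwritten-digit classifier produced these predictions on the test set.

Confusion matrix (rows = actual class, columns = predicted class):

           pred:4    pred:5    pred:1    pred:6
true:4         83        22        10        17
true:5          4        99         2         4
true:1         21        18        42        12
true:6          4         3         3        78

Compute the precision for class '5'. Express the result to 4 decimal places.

One-vs-rest for '5': TP = diagonal; FP = other classes predicted '5'; FN = '5' predicted as other.
precision = TP/(TP+FP).
5: TP=99, FP=22+18+3=43 → 99/142 = 0.69718

0.6972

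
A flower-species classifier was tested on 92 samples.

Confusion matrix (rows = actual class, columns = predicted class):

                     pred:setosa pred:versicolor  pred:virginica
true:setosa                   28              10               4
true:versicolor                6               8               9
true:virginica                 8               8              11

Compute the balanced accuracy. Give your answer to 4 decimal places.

Balanced accuracy = mean of per-class recall.
  setosa: recall = 28/42 = 0.66667
  versicolor: recall = 8/23 = 0.34783
  virginica: recall = 11/27 = 0.40741
Mean = (0.66667 + 0.34783 + 0.40741) / 3 = 0.4740

0.4740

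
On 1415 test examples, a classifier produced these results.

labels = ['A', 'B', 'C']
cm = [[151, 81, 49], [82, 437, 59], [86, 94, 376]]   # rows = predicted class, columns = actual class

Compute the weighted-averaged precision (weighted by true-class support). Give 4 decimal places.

0.6795

Per-class precision (TP/(TP+FP)):
  A: TP=151, FP=81+49=130 → 151/281 = 0.53737
  B: TP=437, FP=82+59=141 → 437/578 = 0.75606
  C: TP=376, FP=86+94=180 → 376/556 = 0.67626
Weighted-precision = Σ (supportᵢ/N)·precisionᵢ with N=1415: (319/1415)·0.53737 + (612/1415)·0.75606 + (484/1415)·0.67626 = 0.6795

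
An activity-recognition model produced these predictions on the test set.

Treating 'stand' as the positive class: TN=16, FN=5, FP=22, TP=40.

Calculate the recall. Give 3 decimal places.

0.889

Recall = TP/(TP+FN) = 40/(40+5) = 40/45 = 0.889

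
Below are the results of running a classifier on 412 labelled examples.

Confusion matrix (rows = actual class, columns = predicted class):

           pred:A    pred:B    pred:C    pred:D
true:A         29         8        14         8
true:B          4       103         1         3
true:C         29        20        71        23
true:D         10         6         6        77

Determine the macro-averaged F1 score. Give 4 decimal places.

Per-class F1 score (2·TP/(2·TP+FP+FN)):
  A: TP=29, FP=4+29+10=43, FN=8+14+8=30 → 58/131 = 0.44275
  B: TP=103, FP=8+20+6=34, FN=4+1+3=8 → 206/248 = 0.83065
  C: TP=71, FP=14+1+6=21, FN=29+20+23=72 → 142/235 = 0.60426
  D: TP=77, FP=8+3+23=34, FN=10+6+6=22 → 154/210 = 0.73333
Macro-F1 score = mean = (0.44275 + 0.83065 + 0.60426 + 0.73333) / 4 = 0.6527

0.6527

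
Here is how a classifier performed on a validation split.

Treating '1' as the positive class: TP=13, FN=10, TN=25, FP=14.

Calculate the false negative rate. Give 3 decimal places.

0.435

FNR = FN/(FN+TP) = 10/(10+13) = 0.435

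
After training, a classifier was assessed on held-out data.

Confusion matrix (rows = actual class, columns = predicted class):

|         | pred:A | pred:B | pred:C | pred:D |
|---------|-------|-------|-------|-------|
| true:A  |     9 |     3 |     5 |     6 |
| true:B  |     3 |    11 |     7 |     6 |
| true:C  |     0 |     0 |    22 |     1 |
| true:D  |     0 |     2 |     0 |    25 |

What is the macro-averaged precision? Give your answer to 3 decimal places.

Per-class precision (TP/(TP+FP)):
  A: TP=9, FP=3+0+0=3 → 9/12 = 0.7500
  B: TP=11, FP=3+0+2=5 → 11/16 = 0.6875
  C: TP=22, FP=5+7+0=12 → 22/34 = 0.6471
  D: TP=25, FP=6+6+1=13 → 25/38 = 0.6579
Macro-precision = mean = (0.7500 + 0.6875 + 0.6471 + 0.6579) / 4 = 0.686

0.686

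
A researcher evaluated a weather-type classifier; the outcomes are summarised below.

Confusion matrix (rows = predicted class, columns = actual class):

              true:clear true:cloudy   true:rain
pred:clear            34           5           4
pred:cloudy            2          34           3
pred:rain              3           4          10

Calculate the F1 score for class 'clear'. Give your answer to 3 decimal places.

One-vs-rest for 'clear': TP = diagonal; FP = other classes predicted 'clear'; FN = 'clear' predicted as other.
F1 score = 2·TP/(2·TP+FP+FN).
clear: TP=34, FP=5+4=9, FN=2+3=5 → 68/82 = 0.8293

0.829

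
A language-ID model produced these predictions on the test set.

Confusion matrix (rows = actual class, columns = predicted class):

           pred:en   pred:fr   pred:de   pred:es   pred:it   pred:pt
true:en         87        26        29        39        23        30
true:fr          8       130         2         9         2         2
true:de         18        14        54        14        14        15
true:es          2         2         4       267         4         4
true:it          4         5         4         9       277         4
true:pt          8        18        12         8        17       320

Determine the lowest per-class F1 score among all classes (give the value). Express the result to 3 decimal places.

Per-class F1 score (2·TP/(2·TP+FP+FN)):
  en: TP=87, FP=8+18+2+4+8=40, FN=26+29+39+23+30=147 → 174/361 = 0.4820
  fr: TP=130, FP=26+14+2+5+18=65, FN=8+2+9+2+2=23 → 260/348 = 0.7471
  de: TP=54, FP=29+2+4+4+12=51, FN=18+14+14+14+15=75 → 108/234 = 0.4615
  es: TP=267, FP=39+9+14+9+8=79, FN=2+2+4+4+4=16 → 534/629 = 0.8490
  it: TP=277, FP=23+2+14+4+17=60, FN=4+5+4+9+4=26 → 554/640 = 0.8656
  pt: TP=320, FP=30+2+15+4+4=55, FN=8+18+12+8+17=63 → 640/758 = 0.8443
Lowest is class 'de' with F1 score = 0.462.

0.462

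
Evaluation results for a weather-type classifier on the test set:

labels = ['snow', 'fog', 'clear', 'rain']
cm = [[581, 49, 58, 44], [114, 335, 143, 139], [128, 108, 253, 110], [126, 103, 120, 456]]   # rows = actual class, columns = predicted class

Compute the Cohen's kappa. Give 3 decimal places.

Observed agreement pₒ = trace/N = 1625/2867 = 0.5668
Expected agreement pₑ = Σ (rowᵢ·colᵢ)/N² = (732·949 + 731·595 + 599·574 + 805·749)/2867² = 0.2526
κ = (pₒ − pₑ)/(1 − pₑ) = (0.5668 − 0.2526)/(1 − 0.2526) = 0.420

0.420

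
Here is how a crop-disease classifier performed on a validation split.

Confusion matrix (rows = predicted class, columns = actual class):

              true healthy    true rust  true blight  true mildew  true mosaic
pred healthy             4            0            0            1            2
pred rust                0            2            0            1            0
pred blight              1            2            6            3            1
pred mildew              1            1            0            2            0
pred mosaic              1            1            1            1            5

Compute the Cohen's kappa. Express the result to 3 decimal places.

0.408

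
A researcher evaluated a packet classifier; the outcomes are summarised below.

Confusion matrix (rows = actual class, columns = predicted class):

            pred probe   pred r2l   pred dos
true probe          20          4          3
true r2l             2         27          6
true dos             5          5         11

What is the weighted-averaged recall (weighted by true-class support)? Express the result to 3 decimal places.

Per-class recall (TP/(TP+FN)):
  probe: TP=20, FN=4+3=7 → 20/27 = 0.7407
  r2l: TP=27, FN=2+6=8 → 27/35 = 0.7714
  dos: TP=11, FN=5+5=10 → 11/21 = 0.5238
Weighted-recall = Σ (supportᵢ/N)·recallᵢ with N=83: (27/83)·0.7407 + (35/83)·0.7714 + (21/83)·0.5238 = 0.699

0.699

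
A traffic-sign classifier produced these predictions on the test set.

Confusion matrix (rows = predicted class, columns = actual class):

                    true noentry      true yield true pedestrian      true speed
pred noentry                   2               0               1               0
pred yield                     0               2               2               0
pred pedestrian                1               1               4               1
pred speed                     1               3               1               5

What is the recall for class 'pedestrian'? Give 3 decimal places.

recall = TP/(TP+FN).
pedestrian: TP=4, FN=1+2+1=4 → 4/8 = 0.5000

0.500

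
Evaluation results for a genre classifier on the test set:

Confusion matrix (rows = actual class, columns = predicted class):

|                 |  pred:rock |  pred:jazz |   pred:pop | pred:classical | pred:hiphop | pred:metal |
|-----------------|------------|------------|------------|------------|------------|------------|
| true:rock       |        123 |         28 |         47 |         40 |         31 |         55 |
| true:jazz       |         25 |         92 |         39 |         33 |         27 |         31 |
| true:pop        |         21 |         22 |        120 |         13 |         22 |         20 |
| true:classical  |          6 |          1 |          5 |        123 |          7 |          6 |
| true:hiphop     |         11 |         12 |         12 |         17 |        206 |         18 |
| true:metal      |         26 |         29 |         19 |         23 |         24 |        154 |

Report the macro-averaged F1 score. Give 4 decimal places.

Per-class F1 score (2·TP/(2·TP+FP+FN)):
  rock: TP=123, FP=25+21+6+11+26=89, FN=28+47+40+31+55=201 → 246/536 = 0.45896
  jazz: TP=92, FP=28+22+1+12+29=92, FN=25+39+33+27+31=155 → 184/431 = 0.42691
  pop: TP=120, FP=47+39+5+12+19=122, FN=21+22+13+22+20=98 → 240/460 = 0.52174
  classical: TP=123, FP=40+33+13+17+23=126, FN=6+1+5+7+6=25 → 246/397 = 0.61965
  hiphop: TP=206, FP=31+27+22+7+24=111, FN=11+12+12+17+18=70 → 412/593 = 0.69477
  metal: TP=154, FP=55+31+20+6+18=130, FN=26+29+19+23+24=121 → 308/559 = 0.55098
Macro-F1 score = mean = (0.45896 + 0.42691 + 0.52174 + 0.61965 + 0.69477 + 0.55098) / 6 = 0.5455

0.5455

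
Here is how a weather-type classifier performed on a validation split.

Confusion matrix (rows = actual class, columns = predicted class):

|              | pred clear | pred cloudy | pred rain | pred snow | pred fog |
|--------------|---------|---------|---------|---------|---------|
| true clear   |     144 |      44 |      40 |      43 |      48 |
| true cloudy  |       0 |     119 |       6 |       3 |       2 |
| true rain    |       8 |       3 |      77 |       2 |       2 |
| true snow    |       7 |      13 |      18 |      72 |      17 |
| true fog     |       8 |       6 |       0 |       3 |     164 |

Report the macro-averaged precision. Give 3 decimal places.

0.668

Per-class precision (TP/(TP+FP)):
  clear: TP=144, FP=0+8+7+8=23 → 144/167 = 0.8623
  cloudy: TP=119, FP=44+3+13+6=66 → 119/185 = 0.6432
  rain: TP=77, FP=40+6+18+0=64 → 77/141 = 0.5461
  snow: TP=72, FP=43+3+2+3=51 → 72/123 = 0.5854
  fog: TP=164, FP=48+2+2+17=69 → 164/233 = 0.7039
Macro-precision = mean = (0.8623 + 0.6432 + 0.5461 + 0.5854 + 0.7039) / 5 = 0.668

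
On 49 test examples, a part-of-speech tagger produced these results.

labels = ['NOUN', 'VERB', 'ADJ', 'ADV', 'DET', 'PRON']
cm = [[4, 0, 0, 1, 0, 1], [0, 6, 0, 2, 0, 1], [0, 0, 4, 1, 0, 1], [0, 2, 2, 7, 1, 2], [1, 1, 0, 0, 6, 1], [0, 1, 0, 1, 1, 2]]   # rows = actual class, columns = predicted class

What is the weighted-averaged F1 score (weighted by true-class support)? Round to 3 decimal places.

Per-class F1 score (2·TP/(2·TP+FP+FN)):
  NOUN: TP=4, FP=0+0+0+1+0=1, FN=0+0+1+0+1=2 → 8/11 = 0.7273
  VERB: TP=6, FP=0+0+2+1+1=4, FN=0+0+2+0+1=3 → 12/19 = 0.6316
  ADJ: TP=4, FP=0+0+2+0+0=2, FN=0+0+1+0+1=2 → 8/12 = 0.6667
  ADV: TP=7, FP=1+2+1+0+1=5, FN=0+2+2+1+2=7 → 14/26 = 0.5385
  DET: TP=6, FP=0+0+0+1+1=2, FN=1+1+0+0+1=3 → 12/17 = 0.7059
  PRON: TP=2, FP=1+1+1+2+1=6, FN=0+1+0+1+1=3 → 4/13 = 0.3077
Weighted-F1 score = Σ (supportᵢ/N)·F1 scoreᵢ with N=49: (6/49)·0.7273 + (9/49)·0.6316 + (6/49)·0.6667 + (14/49)·0.5385 + (9/49)·0.7059 + (5/49)·0.3077 = 0.602

0.602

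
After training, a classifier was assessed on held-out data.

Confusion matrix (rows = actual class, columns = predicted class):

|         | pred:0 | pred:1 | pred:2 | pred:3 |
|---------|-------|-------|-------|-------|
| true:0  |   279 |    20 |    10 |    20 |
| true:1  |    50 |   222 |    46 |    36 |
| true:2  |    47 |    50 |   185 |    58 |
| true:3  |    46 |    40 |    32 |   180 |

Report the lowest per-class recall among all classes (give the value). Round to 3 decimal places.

0.544

Per-class recall (TP/(TP+FN)):
  0: TP=279, FN=20+10+20=50 → 279/329 = 0.8480
  1: TP=222, FN=50+46+36=132 → 222/354 = 0.6271
  2: TP=185, FN=47+50+58=155 → 185/340 = 0.5441
  3: TP=180, FN=46+40+32=118 → 180/298 = 0.6040
Lowest is class '2' with recall = 0.544.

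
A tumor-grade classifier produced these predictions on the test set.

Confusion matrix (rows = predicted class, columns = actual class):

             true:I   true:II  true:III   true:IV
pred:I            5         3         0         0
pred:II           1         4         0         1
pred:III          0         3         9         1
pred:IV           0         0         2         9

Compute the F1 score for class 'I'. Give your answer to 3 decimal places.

0.714

Take TP from the diagonal, FP from the rest of the 'I' prediction marginal, FN from the rest of the 'I' actual marginal.
F1 score = 2·TP/(2·TP+FP+FN).
I: TP=5, FP=3+0+0=3, FN=1+0+0=1 → 10/14 = 0.7143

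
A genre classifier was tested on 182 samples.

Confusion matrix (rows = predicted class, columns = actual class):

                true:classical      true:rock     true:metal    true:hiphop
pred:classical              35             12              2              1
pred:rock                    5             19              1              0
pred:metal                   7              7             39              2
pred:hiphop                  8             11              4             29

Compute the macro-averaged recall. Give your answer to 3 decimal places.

0.695

Per-class recall (TP/(TP+FN)):
  classical: TP=35, FN=5+7+8=20 → 35/55 = 0.6364
  rock: TP=19, FN=12+7+11=30 → 19/49 = 0.3878
  metal: TP=39, FN=2+1+4=7 → 39/46 = 0.8478
  hiphop: TP=29, FN=1+0+2=3 → 29/32 = 0.9063
Macro-recall = mean = (0.6364 + 0.3878 + 0.8478 + 0.9063) / 4 = 0.695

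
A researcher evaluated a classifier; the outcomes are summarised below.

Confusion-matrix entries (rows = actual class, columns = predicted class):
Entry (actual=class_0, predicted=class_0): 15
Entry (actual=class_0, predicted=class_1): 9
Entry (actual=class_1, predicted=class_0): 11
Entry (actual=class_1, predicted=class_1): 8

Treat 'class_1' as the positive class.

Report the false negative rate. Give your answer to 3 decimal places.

FNR = FN/(FN+TP) = 11/(11+8) = 0.579

0.579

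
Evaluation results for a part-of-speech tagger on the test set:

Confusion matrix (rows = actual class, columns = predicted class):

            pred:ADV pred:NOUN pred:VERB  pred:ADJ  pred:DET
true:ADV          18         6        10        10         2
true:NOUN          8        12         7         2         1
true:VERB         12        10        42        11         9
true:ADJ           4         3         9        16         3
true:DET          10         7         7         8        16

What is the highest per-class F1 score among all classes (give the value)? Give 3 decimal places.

0.528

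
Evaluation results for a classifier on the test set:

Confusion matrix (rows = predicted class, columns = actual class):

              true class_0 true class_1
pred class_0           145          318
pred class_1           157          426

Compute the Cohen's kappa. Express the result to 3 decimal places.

Observed agreement pₒ = trace/N = 571/1046 = 0.5459
Expected agreement pₑ = Σ (rowᵢ·colᵢ)/N² = (302·463 + 744·583)/1046² = 0.5242
κ = (pₒ − pₑ)/(1 − pₑ) = (0.5459 − 0.5242)/(1 − 0.5242) = 0.046

0.046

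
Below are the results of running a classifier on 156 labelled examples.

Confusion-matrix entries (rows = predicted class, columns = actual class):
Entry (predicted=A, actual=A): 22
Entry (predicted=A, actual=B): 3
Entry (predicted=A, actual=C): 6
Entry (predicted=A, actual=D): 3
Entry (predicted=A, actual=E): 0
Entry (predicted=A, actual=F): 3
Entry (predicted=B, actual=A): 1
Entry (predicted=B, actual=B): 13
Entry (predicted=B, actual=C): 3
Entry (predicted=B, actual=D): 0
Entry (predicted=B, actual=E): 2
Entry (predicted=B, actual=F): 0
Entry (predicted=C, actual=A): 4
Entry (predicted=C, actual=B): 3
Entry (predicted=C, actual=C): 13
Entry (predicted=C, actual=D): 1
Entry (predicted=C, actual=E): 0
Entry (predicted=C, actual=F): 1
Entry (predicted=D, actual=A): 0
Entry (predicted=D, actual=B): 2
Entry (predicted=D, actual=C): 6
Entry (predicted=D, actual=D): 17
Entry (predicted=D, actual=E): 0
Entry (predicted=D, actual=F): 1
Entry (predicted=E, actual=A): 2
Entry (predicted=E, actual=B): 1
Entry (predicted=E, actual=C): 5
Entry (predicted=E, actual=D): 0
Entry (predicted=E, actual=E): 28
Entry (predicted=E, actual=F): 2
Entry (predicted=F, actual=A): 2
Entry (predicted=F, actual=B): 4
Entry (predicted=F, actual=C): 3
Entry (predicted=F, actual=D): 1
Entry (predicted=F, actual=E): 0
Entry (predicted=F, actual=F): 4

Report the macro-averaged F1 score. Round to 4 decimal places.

0.5875

Per-class F1 score (2·TP/(2·TP+FP+FN)):
  A: TP=22, FP=3+6+3+0+3=15, FN=1+4+0+2+2=9 → 44/68 = 0.64706
  B: TP=13, FP=1+3+0+2+0=6, FN=3+3+2+1+4=13 → 26/45 = 0.57778
  C: TP=13, FP=4+3+1+0+1=9, FN=6+3+6+5+3=23 → 26/58 = 0.44828
  D: TP=17, FP=0+2+6+0+1=9, FN=3+0+1+0+1=5 → 34/48 = 0.70833
  E: TP=28, FP=2+1+5+0+2=10, FN=0+2+0+0+0=2 → 56/68 = 0.82353
  F: TP=4, FP=2+4+3+1+0=10, FN=3+0+1+1+2=7 → 8/25 = 0.32000
Macro-F1 score = mean = (0.64706 + 0.57778 + 0.44828 + 0.70833 + 0.82353 + 0.32000) / 6 = 0.5875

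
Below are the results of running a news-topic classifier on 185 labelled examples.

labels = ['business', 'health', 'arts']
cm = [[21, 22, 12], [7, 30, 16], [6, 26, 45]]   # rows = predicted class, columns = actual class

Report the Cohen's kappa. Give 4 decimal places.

Observed agreement pₒ = trace/N = 96/185 = 0.51892
Expected agreement pₑ = Σ (rowᵢ·colᵢ)/N² = (34·55 + 78·53 + 73·77)/185² = 0.33966
κ = (pₒ − pₑ)/(1 − pₑ) = (0.51892 − 0.33966)/(1 − 0.33966) = 0.2715

0.2715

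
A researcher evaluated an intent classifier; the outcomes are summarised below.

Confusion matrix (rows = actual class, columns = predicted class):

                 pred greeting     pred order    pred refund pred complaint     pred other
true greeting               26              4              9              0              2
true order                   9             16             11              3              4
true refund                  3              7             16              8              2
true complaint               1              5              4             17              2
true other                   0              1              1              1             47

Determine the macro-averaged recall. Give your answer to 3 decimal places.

Per-class recall (TP/(TP+FN)):
  greeting: TP=26, FN=4+9+0+2=15 → 26/41 = 0.6341
  order: TP=16, FN=9+11+3+4=27 → 16/43 = 0.3721
  refund: TP=16, FN=3+7+8+2=20 → 16/36 = 0.4444
  complaint: TP=17, FN=1+5+4+2=12 → 17/29 = 0.5862
  other: TP=47, FN=0+1+1+1=3 → 47/50 = 0.9400
Macro-recall = mean = (0.6341 + 0.3721 + 0.4444 + 0.5862 + 0.9400) / 5 = 0.595

0.595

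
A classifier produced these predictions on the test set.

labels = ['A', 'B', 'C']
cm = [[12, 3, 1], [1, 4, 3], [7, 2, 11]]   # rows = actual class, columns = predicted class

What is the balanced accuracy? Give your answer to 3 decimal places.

Balanced accuracy = mean of per-class recall.
  A: recall = 12/16 = 0.7500
  B: recall = 4/8 = 0.5000
  C: recall = 11/20 = 0.5500
Mean = (0.7500 + 0.5000 + 0.5500) / 3 = 0.600

0.600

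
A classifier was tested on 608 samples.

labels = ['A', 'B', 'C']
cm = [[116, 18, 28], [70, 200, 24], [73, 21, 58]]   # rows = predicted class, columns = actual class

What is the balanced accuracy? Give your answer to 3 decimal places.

Balanced accuracy = mean of per-class recall.
  A: recall = 116/259 = 0.4479
  B: recall = 200/239 = 0.8368
  C: recall = 58/110 = 0.5273
Mean = (0.4479 + 0.8368 + 0.5273) / 3 = 0.604

0.604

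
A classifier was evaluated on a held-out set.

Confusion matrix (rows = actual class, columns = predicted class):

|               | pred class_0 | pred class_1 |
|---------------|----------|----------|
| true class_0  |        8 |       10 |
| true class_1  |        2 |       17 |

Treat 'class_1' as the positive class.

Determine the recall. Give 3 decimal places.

Recall = TP/(TP+FN) = 17/(17+2) = 17/19 = 0.895

0.895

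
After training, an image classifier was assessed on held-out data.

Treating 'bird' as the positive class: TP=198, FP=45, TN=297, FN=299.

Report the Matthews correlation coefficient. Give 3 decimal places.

MCC = (TP·TN − FP·FN) / √((TP+FP)(TP+FN)(TN+FP)(TN+FN))
Numerator = 198·297 − 45·299 = 45351
Denominator = √(243·497·342·596) = √24616994472 = 156898.0385
MCC = 45351 / 156898.0385 = 0.289

0.289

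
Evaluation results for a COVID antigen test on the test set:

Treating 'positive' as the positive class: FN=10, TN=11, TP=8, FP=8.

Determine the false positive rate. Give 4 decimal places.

0.4211

FPR = FP/(FP+TN) = 8/(8+11) = 0.4211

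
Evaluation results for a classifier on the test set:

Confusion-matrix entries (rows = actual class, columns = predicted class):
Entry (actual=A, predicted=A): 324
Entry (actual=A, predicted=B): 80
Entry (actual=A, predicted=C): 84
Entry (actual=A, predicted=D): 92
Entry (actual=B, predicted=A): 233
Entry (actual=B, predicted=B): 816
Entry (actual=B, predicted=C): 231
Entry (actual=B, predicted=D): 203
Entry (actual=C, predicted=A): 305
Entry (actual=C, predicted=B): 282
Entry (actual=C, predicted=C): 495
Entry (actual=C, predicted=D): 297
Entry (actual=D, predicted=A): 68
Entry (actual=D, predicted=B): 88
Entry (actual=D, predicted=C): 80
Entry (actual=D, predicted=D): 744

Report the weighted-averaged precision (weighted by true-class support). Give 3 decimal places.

Per-class precision (TP/(TP+FP)):
  A: TP=324, FP=233+305+68=606 → 324/930 = 0.3484
  B: TP=816, FP=80+282+88=450 → 816/1266 = 0.6445
  C: TP=495, FP=84+231+80=395 → 495/890 = 0.5562
  D: TP=744, FP=92+203+297=592 → 744/1336 = 0.5569
Weighted-precision = Σ (supportᵢ/N)·precisionᵢ with N=4422: (580/4422)·0.3484 + (1483/4422)·0.6445 + (1379/4422)·0.5562 + (980/4422)·0.5569 = 0.559

0.559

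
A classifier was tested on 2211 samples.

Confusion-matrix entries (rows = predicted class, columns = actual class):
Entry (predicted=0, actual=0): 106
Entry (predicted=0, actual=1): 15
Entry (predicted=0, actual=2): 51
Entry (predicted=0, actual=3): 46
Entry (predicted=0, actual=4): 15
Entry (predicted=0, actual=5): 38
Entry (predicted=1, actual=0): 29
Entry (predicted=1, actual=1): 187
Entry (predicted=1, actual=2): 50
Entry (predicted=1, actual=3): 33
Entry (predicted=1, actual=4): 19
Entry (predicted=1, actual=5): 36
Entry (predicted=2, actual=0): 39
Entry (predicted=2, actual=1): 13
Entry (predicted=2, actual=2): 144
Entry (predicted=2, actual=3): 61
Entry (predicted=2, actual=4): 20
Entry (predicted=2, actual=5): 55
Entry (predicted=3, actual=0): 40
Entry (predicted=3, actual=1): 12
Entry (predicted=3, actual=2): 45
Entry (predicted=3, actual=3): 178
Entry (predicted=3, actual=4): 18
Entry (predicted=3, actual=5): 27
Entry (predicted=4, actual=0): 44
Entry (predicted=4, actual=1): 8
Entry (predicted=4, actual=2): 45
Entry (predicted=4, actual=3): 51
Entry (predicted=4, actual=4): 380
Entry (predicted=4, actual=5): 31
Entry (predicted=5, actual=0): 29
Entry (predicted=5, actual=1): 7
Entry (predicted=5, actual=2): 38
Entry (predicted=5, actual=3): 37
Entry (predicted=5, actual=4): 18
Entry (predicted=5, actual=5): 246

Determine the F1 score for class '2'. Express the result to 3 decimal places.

0.409

One-vs-rest for '2': TP = diagonal; FP = other classes predicted '2'; FN = '2' predicted as other.
F1 score = 2·TP/(2·TP+FP+FN).
2: TP=144, FP=39+13+61+20+55=188, FN=51+50+45+45+38=229 → 288/705 = 0.4085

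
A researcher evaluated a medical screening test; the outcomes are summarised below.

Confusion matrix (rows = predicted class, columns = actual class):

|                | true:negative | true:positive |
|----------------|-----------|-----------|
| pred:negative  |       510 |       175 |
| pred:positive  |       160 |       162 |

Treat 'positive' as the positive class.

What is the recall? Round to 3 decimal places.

Recall = TP/(TP+FN) = 162/(162+175) = 162/337 = 0.481

0.481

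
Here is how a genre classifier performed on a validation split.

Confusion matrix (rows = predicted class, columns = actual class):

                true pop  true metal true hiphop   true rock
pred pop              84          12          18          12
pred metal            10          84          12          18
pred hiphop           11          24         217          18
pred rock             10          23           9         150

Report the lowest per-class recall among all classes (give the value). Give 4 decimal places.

Per-class recall (TP/(TP+FN)):
  pop: TP=84, FN=10+11+10=31 → 84/115 = 0.73043
  metal: TP=84, FN=12+24+23=59 → 84/143 = 0.58741
  hiphop: TP=217, FN=18+12+9=39 → 217/256 = 0.84766
  rock: TP=150, FN=12+18+18=48 → 150/198 = 0.75758
Lowest is class 'metal' with recall = 0.5874.

0.5874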